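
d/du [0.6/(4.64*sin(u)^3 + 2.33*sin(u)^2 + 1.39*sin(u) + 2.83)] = (-2.796*sin(u) + 4.176*cos(2*u) - 5.01)*cos(u)/(4.64*sin(u)^3 + 2.33*sin(u)^2 + 1.39*sin(u) + 2.83)^2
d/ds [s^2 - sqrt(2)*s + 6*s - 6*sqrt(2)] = 2*s - sqrt(2) + 6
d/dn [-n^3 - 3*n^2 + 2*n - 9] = -3*n^2 - 6*n + 2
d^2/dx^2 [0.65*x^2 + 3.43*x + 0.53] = 1.30000000000000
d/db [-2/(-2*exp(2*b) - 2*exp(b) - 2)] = (-2*exp(b) - 1)*exp(b)/(exp(2*b) + exp(b) + 1)^2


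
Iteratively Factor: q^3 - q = (q)*(q^2 - 1) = q*(q - 1)*(q + 1)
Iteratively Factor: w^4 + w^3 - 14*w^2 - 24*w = (w - 4)*(w^3 + 5*w^2 + 6*w) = (w - 4)*(w + 3)*(w^2 + 2*w) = (w - 4)*(w + 2)*(w + 3)*(w)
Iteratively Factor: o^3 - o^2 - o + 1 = (o + 1)*(o^2 - 2*o + 1) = (o - 1)*(o + 1)*(o - 1)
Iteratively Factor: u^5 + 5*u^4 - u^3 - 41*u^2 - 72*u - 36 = (u - 3)*(u^4 + 8*u^3 + 23*u^2 + 28*u + 12) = (u - 3)*(u + 1)*(u^3 + 7*u^2 + 16*u + 12) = (u - 3)*(u + 1)*(u + 2)*(u^2 + 5*u + 6) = (u - 3)*(u + 1)*(u + 2)^2*(u + 3)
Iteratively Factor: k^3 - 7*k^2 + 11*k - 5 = (k - 1)*(k^2 - 6*k + 5) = (k - 5)*(k - 1)*(k - 1)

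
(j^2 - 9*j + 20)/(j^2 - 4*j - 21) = (-j^2 + 9*j - 20)/(-j^2 + 4*j + 21)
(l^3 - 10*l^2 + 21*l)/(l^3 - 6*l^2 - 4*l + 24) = l*(l^2 - 10*l + 21)/(l^3 - 6*l^2 - 4*l + 24)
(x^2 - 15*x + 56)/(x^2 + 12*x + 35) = (x^2 - 15*x + 56)/(x^2 + 12*x + 35)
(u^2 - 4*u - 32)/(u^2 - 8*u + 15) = (u^2 - 4*u - 32)/(u^2 - 8*u + 15)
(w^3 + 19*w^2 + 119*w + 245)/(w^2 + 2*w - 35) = (w^2 + 12*w + 35)/(w - 5)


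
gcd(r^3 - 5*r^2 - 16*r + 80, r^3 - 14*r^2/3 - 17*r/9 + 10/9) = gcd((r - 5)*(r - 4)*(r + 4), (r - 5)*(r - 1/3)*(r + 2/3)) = r - 5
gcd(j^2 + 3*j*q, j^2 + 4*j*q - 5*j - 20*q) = 1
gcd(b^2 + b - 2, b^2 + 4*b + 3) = 1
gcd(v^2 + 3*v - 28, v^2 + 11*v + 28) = v + 7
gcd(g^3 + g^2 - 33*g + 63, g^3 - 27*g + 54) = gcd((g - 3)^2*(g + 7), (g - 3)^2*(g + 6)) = g^2 - 6*g + 9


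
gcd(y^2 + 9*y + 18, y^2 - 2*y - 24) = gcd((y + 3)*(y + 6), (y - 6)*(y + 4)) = 1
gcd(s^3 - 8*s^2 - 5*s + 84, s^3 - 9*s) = s + 3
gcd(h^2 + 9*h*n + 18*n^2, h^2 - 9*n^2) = h + 3*n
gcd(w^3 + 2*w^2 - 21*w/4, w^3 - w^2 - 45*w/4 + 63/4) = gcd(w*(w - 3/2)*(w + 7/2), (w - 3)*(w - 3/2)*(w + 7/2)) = w^2 + 2*w - 21/4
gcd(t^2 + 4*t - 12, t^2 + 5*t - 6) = t + 6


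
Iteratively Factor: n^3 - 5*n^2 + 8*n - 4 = (n - 2)*(n^2 - 3*n + 2) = (n - 2)*(n - 1)*(n - 2)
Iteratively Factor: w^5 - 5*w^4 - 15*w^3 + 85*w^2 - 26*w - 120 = (w + 1)*(w^4 - 6*w^3 - 9*w^2 + 94*w - 120) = (w + 1)*(w + 4)*(w^3 - 10*w^2 + 31*w - 30) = (w - 2)*(w + 1)*(w + 4)*(w^2 - 8*w + 15) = (w - 3)*(w - 2)*(w + 1)*(w + 4)*(w - 5)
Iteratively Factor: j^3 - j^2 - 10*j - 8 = (j + 1)*(j^2 - 2*j - 8) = (j - 4)*(j + 1)*(j + 2)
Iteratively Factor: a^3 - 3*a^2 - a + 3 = (a - 3)*(a^2 - 1) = (a - 3)*(a + 1)*(a - 1)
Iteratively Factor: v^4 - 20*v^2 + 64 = (v - 2)*(v^3 + 2*v^2 - 16*v - 32) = (v - 4)*(v - 2)*(v^2 + 6*v + 8) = (v - 4)*(v - 2)*(v + 2)*(v + 4)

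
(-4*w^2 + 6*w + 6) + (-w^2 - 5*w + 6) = -5*w^2 + w + 12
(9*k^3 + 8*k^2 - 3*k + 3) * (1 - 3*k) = -27*k^4 - 15*k^3 + 17*k^2 - 12*k + 3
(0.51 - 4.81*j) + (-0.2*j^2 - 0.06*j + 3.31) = -0.2*j^2 - 4.87*j + 3.82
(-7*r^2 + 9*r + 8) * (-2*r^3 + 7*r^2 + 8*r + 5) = 14*r^5 - 67*r^4 - 9*r^3 + 93*r^2 + 109*r + 40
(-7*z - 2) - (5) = -7*z - 7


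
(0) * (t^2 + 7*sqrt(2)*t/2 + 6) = 0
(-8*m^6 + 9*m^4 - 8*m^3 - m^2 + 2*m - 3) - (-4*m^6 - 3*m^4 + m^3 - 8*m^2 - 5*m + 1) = -4*m^6 + 12*m^4 - 9*m^3 + 7*m^2 + 7*m - 4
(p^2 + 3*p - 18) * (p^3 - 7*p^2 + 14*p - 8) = p^5 - 4*p^4 - 25*p^3 + 160*p^2 - 276*p + 144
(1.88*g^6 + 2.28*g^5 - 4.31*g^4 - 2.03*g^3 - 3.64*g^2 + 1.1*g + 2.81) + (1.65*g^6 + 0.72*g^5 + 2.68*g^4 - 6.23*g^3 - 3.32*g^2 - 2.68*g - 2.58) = 3.53*g^6 + 3.0*g^5 - 1.63*g^4 - 8.26*g^3 - 6.96*g^2 - 1.58*g + 0.23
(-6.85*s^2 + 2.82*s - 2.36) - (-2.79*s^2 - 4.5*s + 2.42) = -4.06*s^2 + 7.32*s - 4.78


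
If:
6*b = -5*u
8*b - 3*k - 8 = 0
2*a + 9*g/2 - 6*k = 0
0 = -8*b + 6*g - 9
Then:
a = -25*u/6 - 91/8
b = -5*u/6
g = 3/2 - 10*u/9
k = -20*u/9 - 8/3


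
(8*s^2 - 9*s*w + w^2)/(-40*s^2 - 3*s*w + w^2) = (-s + w)/(5*s + w)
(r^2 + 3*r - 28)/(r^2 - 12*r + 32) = (r + 7)/(r - 8)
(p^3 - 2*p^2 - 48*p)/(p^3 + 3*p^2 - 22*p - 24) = p*(p - 8)/(p^2 - 3*p - 4)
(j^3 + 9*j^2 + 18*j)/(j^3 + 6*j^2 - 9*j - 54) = j/(j - 3)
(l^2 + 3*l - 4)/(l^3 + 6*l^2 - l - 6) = (l + 4)/(l^2 + 7*l + 6)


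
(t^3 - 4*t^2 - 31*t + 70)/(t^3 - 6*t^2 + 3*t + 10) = (t^2 - 2*t - 35)/(t^2 - 4*t - 5)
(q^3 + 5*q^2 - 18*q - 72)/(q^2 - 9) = (q^2 + 2*q - 24)/(q - 3)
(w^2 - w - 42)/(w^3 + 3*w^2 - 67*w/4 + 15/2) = 4*(w - 7)/(4*w^2 - 12*w + 5)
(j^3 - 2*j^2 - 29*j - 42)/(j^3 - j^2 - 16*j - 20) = (j^2 - 4*j - 21)/(j^2 - 3*j - 10)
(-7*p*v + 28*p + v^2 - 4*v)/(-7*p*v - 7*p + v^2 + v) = (v - 4)/(v + 1)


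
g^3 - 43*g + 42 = (g - 6)*(g - 1)*(g + 7)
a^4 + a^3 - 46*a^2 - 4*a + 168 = (a - 6)*(a - 2)*(a + 2)*(a + 7)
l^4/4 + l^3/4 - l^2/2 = l^2*(l/4 + 1/2)*(l - 1)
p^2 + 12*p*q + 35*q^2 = (p + 5*q)*(p + 7*q)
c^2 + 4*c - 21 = (c - 3)*(c + 7)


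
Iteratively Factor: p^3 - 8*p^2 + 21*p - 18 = (p - 2)*(p^2 - 6*p + 9) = (p - 3)*(p - 2)*(p - 3)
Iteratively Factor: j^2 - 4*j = (j - 4)*(j)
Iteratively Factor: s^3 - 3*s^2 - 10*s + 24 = (s - 2)*(s^2 - s - 12) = (s - 2)*(s + 3)*(s - 4)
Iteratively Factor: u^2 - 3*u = (u - 3)*(u)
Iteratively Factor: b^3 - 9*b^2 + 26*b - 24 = (b - 3)*(b^2 - 6*b + 8) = (b - 3)*(b - 2)*(b - 4)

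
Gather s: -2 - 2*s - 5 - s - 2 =-3*s - 9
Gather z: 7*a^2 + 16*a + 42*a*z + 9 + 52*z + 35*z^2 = 7*a^2 + 16*a + 35*z^2 + z*(42*a + 52) + 9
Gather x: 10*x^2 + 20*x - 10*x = 10*x^2 + 10*x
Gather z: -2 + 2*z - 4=2*z - 6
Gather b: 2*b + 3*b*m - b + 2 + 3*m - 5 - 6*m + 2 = b*(3*m + 1) - 3*m - 1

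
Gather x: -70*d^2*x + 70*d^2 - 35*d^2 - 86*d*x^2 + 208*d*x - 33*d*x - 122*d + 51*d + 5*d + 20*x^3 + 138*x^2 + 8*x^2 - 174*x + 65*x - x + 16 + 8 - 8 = 35*d^2 - 66*d + 20*x^3 + x^2*(146 - 86*d) + x*(-70*d^2 + 175*d - 110) + 16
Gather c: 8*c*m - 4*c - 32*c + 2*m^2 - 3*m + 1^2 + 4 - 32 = c*(8*m - 36) + 2*m^2 - 3*m - 27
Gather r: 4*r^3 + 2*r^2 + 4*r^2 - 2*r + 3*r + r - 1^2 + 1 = 4*r^3 + 6*r^2 + 2*r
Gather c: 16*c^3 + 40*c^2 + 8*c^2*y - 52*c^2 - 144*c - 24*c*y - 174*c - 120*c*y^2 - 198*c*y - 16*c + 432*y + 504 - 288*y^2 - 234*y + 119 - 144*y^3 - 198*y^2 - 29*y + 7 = 16*c^3 + c^2*(8*y - 12) + c*(-120*y^2 - 222*y - 334) - 144*y^3 - 486*y^2 + 169*y + 630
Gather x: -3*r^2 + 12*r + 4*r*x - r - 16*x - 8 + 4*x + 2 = -3*r^2 + 11*r + x*(4*r - 12) - 6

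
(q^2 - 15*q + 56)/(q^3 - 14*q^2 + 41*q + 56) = 1/(q + 1)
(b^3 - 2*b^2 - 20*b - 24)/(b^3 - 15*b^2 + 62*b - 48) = (b^2 + 4*b + 4)/(b^2 - 9*b + 8)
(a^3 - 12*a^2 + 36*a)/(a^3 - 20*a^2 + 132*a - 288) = a/(a - 8)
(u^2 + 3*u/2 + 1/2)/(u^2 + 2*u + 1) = (u + 1/2)/(u + 1)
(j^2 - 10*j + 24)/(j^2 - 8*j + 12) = (j - 4)/(j - 2)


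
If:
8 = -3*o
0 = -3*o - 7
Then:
No Solution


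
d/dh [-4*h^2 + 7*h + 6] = 7 - 8*h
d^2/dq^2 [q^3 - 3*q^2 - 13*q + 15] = 6*q - 6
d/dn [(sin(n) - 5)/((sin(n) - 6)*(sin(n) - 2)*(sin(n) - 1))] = 2*(-sin(n)^3 + 12*sin(n)^2 - 45*sin(n) + 44)*cos(n)/((sin(n) - 6)^2*(sin(n) - 2)^2*(sin(n) - 1)^2)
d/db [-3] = 0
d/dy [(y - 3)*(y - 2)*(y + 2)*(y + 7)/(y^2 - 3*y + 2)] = (2*y^3 + 3*y^2 - 12*y + 55)/(y^2 - 2*y + 1)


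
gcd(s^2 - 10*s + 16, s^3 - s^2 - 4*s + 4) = s - 2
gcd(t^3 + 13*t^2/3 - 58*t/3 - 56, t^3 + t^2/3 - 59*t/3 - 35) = t + 7/3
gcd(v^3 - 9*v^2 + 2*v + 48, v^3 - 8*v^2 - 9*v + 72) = v^2 - 11*v + 24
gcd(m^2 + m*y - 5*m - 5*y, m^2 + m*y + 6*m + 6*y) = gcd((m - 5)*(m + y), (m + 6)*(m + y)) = m + y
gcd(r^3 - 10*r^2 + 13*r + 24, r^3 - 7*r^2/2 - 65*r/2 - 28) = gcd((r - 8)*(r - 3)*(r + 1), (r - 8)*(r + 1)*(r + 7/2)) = r^2 - 7*r - 8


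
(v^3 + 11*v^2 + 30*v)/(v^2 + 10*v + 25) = v*(v + 6)/(v + 5)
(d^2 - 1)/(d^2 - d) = (d + 1)/d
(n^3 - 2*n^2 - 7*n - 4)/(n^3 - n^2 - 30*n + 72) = (n^2 + 2*n + 1)/(n^2 + 3*n - 18)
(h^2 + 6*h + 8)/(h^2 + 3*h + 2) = (h + 4)/(h + 1)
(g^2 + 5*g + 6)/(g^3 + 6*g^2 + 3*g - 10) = (g + 3)/(g^2 + 4*g - 5)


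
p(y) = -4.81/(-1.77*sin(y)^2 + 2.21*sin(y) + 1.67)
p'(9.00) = -0.63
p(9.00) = -2.11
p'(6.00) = 17.67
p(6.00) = -5.26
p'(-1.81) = -1.40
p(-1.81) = 2.24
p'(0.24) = 1.46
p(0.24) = -2.30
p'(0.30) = 1.14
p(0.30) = -2.22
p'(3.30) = -8.06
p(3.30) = -3.77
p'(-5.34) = -0.35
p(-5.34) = -2.09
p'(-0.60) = 826.61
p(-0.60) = 33.83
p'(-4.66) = 0.07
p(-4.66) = -2.28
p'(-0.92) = 10.03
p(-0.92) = 3.98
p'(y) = -4.81*(3.54*sin(y)*cos(y) - 2.21*cos(y))/(-1.77*sin(y)^2 + 2.21*sin(y) + 1.67)^2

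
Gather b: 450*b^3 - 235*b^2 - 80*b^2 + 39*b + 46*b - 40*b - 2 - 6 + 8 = 450*b^3 - 315*b^2 + 45*b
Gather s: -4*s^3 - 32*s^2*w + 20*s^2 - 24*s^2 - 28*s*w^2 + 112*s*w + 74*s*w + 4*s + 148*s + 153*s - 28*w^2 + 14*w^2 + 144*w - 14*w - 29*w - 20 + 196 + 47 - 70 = -4*s^3 + s^2*(-32*w - 4) + s*(-28*w^2 + 186*w + 305) - 14*w^2 + 101*w + 153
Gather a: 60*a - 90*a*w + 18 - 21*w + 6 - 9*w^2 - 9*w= a*(60 - 90*w) - 9*w^2 - 30*w + 24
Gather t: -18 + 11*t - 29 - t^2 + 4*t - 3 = -t^2 + 15*t - 50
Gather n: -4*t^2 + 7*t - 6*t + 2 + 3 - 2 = -4*t^2 + t + 3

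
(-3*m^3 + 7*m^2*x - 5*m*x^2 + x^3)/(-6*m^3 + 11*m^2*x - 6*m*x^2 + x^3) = (-m + x)/(-2*m + x)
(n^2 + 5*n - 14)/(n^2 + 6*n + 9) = (n^2 + 5*n - 14)/(n^2 + 6*n + 9)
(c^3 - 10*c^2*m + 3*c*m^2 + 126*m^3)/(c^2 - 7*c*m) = c - 3*m - 18*m^2/c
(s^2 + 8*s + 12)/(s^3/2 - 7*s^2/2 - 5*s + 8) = 2*(s + 6)/(s^2 - 9*s + 8)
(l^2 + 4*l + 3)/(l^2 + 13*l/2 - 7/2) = 2*(l^2 + 4*l + 3)/(2*l^2 + 13*l - 7)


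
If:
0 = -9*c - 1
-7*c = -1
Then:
No Solution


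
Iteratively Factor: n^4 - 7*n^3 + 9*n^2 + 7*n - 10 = (n - 1)*(n^3 - 6*n^2 + 3*n + 10) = (n - 2)*(n - 1)*(n^2 - 4*n - 5) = (n - 2)*(n - 1)*(n + 1)*(n - 5)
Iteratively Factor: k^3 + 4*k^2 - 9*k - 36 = (k + 3)*(k^2 + k - 12) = (k - 3)*(k + 3)*(k + 4)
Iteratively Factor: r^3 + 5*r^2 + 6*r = (r + 3)*(r^2 + 2*r) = r*(r + 3)*(r + 2)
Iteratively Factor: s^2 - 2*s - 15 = (s - 5)*(s + 3)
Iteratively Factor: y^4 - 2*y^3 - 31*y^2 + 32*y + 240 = (y + 3)*(y^3 - 5*y^2 - 16*y + 80) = (y - 5)*(y + 3)*(y^2 - 16) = (y - 5)*(y - 4)*(y + 3)*(y + 4)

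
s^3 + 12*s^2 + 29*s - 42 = (s - 1)*(s + 6)*(s + 7)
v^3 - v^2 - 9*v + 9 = (v - 3)*(v - 1)*(v + 3)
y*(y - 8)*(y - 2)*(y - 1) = y^4 - 11*y^3 + 26*y^2 - 16*y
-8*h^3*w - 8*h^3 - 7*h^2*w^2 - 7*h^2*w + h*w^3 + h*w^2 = (-8*h + w)*(h + w)*(h*w + h)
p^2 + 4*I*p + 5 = (p - I)*(p + 5*I)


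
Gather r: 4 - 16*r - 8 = -16*r - 4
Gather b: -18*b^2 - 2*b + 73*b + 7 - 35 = -18*b^2 + 71*b - 28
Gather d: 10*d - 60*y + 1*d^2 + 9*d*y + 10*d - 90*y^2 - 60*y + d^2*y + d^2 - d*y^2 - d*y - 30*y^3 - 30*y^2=d^2*(y + 2) + d*(-y^2 + 8*y + 20) - 30*y^3 - 120*y^2 - 120*y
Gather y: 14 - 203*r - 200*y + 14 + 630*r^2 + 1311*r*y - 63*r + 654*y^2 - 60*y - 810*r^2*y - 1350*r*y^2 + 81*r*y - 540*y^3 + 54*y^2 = 630*r^2 - 266*r - 540*y^3 + y^2*(708 - 1350*r) + y*(-810*r^2 + 1392*r - 260) + 28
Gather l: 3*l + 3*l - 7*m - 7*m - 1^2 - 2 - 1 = 6*l - 14*m - 4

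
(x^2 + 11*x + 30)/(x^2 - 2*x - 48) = (x + 5)/(x - 8)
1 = 1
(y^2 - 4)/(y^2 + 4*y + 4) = (y - 2)/(y + 2)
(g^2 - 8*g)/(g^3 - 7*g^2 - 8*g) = 1/(g + 1)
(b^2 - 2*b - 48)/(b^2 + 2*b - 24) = (b - 8)/(b - 4)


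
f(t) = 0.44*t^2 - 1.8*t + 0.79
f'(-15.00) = -15.00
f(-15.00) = 126.79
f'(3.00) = 0.84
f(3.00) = -0.65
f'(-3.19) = -4.61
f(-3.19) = 11.01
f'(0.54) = -1.32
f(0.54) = -0.05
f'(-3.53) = -4.91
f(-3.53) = 12.63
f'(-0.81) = -2.51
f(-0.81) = 2.54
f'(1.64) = -0.36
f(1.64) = -0.98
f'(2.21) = 0.14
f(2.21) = -1.04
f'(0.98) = -0.94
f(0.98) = -0.55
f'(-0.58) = -2.31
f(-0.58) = 1.98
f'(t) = 0.88*t - 1.8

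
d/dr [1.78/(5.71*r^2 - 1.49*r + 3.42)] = (2.6522 - 20.3276*r)/(5.71*r^2 - 1.49*r + 3.42)^2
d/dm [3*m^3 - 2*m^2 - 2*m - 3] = 9*m^2 - 4*m - 2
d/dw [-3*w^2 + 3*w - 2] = 3 - 6*w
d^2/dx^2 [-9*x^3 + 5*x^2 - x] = 10 - 54*x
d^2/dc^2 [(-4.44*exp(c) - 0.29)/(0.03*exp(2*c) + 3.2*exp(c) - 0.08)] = (-0.003996*exp(4*c) + 0.425196000000001*exp(3*c) - 0.14745600000002*exp(2*c) - 4.109024*exp(c) - 0.102656)*exp(c)/(2.7e-5*exp(6*c) + 0.00864*exp(5*c) + 0.921384*exp(4*c) + 32.72192*exp(3*c) - 2.457024*exp(2*c) + 0.06144*exp(c) - 0.000512)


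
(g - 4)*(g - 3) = g^2 - 7*g + 12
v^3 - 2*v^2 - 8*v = v*(v - 4)*(v + 2)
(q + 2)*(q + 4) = q^2 + 6*q + 8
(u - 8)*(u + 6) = u^2 - 2*u - 48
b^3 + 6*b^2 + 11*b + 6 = (b + 1)*(b + 2)*(b + 3)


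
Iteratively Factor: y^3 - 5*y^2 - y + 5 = (y - 5)*(y^2 - 1) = (y - 5)*(y - 1)*(y + 1)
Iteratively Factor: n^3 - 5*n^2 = (n)*(n^2 - 5*n) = n*(n - 5)*(n)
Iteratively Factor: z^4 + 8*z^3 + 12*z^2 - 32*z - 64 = (z + 2)*(z^3 + 6*z^2 - 32) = (z - 2)*(z + 2)*(z^2 + 8*z + 16) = (z - 2)*(z + 2)*(z + 4)*(z + 4)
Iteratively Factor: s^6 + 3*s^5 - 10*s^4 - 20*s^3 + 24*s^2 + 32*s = (s - 2)*(s^5 + 5*s^4 - 20*s^2 - 16*s) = (s - 2)*(s + 2)*(s^4 + 3*s^3 - 6*s^2 - 8*s) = (s - 2)*(s + 2)*(s + 4)*(s^3 - s^2 - 2*s) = s*(s - 2)*(s + 2)*(s + 4)*(s^2 - s - 2) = s*(s - 2)*(s + 1)*(s + 2)*(s + 4)*(s - 2)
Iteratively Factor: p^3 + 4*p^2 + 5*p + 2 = (p + 2)*(p^2 + 2*p + 1) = (p + 1)*(p + 2)*(p + 1)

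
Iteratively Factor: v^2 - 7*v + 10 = (v - 2)*(v - 5)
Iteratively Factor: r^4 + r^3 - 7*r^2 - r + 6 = (r + 1)*(r^3 - 7*r + 6) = (r - 2)*(r + 1)*(r^2 + 2*r - 3) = (r - 2)*(r + 1)*(r + 3)*(r - 1)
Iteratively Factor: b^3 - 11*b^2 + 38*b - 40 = (b - 4)*(b^2 - 7*b + 10) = (b - 4)*(b - 2)*(b - 5)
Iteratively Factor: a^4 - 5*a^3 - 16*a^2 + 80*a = (a)*(a^3 - 5*a^2 - 16*a + 80) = a*(a - 5)*(a^2 - 16) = a*(a - 5)*(a + 4)*(a - 4)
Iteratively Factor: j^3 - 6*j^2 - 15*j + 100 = (j + 4)*(j^2 - 10*j + 25) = (j - 5)*(j + 4)*(j - 5)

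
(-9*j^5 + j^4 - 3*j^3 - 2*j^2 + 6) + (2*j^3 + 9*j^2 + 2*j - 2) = -9*j^5 + j^4 - j^3 + 7*j^2 + 2*j + 4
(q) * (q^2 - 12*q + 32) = q^3 - 12*q^2 + 32*q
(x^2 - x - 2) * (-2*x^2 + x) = -2*x^4 + 3*x^3 + 3*x^2 - 2*x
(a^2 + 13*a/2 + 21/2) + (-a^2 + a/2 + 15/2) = 7*a + 18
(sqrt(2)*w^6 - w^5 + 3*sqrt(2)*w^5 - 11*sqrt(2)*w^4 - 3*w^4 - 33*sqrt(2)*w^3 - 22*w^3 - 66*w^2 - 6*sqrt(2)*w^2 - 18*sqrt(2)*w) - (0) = sqrt(2)*w^6 - w^5 + 3*sqrt(2)*w^5 - 11*sqrt(2)*w^4 - 3*w^4 - 33*sqrt(2)*w^3 - 22*w^3 - 66*w^2 - 6*sqrt(2)*w^2 - 18*sqrt(2)*w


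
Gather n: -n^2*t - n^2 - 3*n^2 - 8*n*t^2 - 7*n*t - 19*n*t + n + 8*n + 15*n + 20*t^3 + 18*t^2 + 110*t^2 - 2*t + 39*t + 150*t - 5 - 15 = n^2*(-t - 4) + n*(-8*t^2 - 26*t + 24) + 20*t^3 + 128*t^2 + 187*t - 20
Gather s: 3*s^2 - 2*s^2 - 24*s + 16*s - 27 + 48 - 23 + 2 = s^2 - 8*s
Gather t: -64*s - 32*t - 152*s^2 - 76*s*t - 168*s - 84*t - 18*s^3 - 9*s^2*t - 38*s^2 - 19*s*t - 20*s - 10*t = -18*s^3 - 190*s^2 - 252*s + t*(-9*s^2 - 95*s - 126)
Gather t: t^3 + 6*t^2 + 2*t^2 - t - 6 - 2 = t^3 + 8*t^2 - t - 8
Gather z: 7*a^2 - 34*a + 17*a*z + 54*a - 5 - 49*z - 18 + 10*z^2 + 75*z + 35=7*a^2 + 20*a + 10*z^2 + z*(17*a + 26) + 12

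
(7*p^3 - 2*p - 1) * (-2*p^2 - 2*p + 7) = -14*p^5 - 14*p^4 + 53*p^3 + 6*p^2 - 12*p - 7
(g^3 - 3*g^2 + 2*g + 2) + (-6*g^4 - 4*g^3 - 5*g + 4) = -6*g^4 - 3*g^3 - 3*g^2 - 3*g + 6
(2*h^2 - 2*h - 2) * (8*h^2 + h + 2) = 16*h^4 - 14*h^3 - 14*h^2 - 6*h - 4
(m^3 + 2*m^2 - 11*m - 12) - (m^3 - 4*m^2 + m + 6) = 6*m^2 - 12*m - 18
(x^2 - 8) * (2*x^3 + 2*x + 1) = 2*x^5 - 14*x^3 + x^2 - 16*x - 8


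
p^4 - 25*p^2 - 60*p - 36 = (p - 6)*(p + 1)*(p + 2)*(p + 3)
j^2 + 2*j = j*(j + 2)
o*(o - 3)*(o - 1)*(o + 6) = o^4 + 2*o^3 - 21*o^2 + 18*o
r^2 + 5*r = r*(r + 5)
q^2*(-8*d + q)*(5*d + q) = -40*d^2*q^2 - 3*d*q^3 + q^4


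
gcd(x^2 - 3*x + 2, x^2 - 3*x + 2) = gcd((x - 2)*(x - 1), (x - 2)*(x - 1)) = x^2 - 3*x + 2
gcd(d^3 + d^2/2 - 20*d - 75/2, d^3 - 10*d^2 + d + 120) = d^2 - 2*d - 15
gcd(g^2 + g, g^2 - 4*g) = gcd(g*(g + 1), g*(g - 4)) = g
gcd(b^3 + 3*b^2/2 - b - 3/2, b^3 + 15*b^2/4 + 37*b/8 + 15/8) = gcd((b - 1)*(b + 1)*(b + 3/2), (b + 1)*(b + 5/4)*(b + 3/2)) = b^2 + 5*b/2 + 3/2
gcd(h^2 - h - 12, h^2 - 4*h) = h - 4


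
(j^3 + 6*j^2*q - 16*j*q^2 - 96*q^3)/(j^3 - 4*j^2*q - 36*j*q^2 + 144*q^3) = (-j - 4*q)/(-j + 6*q)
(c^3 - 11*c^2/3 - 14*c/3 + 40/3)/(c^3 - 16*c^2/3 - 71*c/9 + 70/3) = 3*(c^2 - 2*c - 8)/(3*c^2 - 11*c - 42)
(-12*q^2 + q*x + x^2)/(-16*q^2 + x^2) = (-3*q + x)/(-4*q + x)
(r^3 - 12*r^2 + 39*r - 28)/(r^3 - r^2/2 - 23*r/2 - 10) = 2*(r^2 - 8*r + 7)/(2*r^2 + 7*r + 5)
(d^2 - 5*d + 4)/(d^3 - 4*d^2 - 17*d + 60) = (d^2 - 5*d + 4)/(d^3 - 4*d^2 - 17*d + 60)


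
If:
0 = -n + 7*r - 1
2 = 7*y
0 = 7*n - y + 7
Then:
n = -47/49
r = 2/343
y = 2/7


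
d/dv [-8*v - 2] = -8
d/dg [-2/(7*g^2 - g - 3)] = 2*(14*g - 1)/(-7*g^2 + g + 3)^2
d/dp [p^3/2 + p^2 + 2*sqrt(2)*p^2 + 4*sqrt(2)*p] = 3*p^2/2 + 2*p + 4*sqrt(2)*p + 4*sqrt(2)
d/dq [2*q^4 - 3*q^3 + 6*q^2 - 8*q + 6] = 8*q^3 - 9*q^2 + 12*q - 8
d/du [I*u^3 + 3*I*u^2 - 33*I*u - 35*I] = 3*I*(u^2 + 2*u - 11)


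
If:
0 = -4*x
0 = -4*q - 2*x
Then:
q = 0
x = 0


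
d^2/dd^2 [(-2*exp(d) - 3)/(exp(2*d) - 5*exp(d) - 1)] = (-2*exp(4*d) - 22*exp(3*d) + 33*exp(2*d) - 77*exp(d) + 13)*exp(d)/(exp(6*d) - 15*exp(5*d) + 72*exp(4*d) - 95*exp(3*d) - 72*exp(2*d) - 15*exp(d) - 1)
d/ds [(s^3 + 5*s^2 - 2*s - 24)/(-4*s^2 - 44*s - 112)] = (-s^2 - 14*s - 13)/(4*(s^2 + 14*s + 49))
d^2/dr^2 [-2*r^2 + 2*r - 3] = -4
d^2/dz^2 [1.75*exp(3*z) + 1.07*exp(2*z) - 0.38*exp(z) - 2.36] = (15.75*exp(2*z) + 4.28*exp(z) - 0.38)*exp(z)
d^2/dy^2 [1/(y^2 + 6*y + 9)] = 6/(y^4 + 12*y^3 + 54*y^2 + 108*y + 81)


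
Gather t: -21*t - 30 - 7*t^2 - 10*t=-7*t^2 - 31*t - 30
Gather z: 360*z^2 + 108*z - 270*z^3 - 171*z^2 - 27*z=-270*z^3 + 189*z^2 + 81*z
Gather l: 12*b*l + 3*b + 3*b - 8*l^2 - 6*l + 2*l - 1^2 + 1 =6*b - 8*l^2 + l*(12*b - 4)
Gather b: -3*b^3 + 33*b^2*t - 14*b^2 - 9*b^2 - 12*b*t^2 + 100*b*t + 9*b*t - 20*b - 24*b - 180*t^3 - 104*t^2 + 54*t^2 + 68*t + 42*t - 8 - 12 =-3*b^3 + b^2*(33*t - 23) + b*(-12*t^2 + 109*t - 44) - 180*t^3 - 50*t^2 + 110*t - 20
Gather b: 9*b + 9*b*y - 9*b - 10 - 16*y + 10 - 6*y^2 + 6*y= 9*b*y - 6*y^2 - 10*y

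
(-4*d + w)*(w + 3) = -4*d*w - 12*d + w^2 + 3*w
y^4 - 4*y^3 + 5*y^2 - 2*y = y*(y - 2)*(y - 1)^2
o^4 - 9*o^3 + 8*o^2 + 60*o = o*(o - 6)*(o - 5)*(o + 2)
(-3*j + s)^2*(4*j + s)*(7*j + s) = 252*j^4 - 69*j^3*s - 29*j^2*s^2 + 5*j*s^3 + s^4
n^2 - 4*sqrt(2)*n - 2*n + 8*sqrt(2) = (n - 2)*(n - 4*sqrt(2))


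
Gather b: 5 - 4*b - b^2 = -b^2 - 4*b + 5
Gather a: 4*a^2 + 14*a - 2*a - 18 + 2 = 4*a^2 + 12*a - 16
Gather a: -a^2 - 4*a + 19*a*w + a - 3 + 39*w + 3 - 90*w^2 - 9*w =-a^2 + a*(19*w - 3) - 90*w^2 + 30*w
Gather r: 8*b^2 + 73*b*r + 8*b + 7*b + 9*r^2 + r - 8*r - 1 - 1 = 8*b^2 + 15*b + 9*r^2 + r*(73*b - 7) - 2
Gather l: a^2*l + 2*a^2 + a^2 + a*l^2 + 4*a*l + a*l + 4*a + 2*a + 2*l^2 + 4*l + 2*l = 3*a^2 + 6*a + l^2*(a + 2) + l*(a^2 + 5*a + 6)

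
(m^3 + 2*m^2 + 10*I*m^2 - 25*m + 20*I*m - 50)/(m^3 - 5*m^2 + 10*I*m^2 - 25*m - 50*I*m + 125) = (m + 2)/(m - 5)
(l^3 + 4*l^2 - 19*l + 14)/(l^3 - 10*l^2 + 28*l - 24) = (l^2 + 6*l - 7)/(l^2 - 8*l + 12)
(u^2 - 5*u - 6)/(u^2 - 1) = (u - 6)/(u - 1)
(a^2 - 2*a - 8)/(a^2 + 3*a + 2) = (a - 4)/(a + 1)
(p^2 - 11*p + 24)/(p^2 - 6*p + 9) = (p - 8)/(p - 3)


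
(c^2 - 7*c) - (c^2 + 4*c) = -11*c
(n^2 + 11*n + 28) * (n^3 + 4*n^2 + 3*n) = n^5 + 15*n^4 + 75*n^3 + 145*n^2 + 84*n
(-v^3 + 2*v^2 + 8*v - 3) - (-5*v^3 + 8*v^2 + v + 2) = 4*v^3 - 6*v^2 + 7*v - 5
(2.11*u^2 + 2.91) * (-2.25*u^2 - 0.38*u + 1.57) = -4.7475*u^4 - 0.8018*u^3 - 3.2348*u^2 - 1.1058*u + 4.5687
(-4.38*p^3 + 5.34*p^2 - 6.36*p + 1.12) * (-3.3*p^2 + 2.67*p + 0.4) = 14.454*p^5 - 29.3166*p^4 + 33.4938*p^3 - 18.5412*p^2 + 0.4464*p + 0.448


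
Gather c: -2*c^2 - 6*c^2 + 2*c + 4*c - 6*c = -8*c^2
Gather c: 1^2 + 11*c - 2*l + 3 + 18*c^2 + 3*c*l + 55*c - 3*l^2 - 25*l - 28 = 18*c^2 + c*(3*l + 66) - 3*l^2 - 27*l - 24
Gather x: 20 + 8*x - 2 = 8*x + 18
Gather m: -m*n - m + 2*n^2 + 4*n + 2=m*(-n - 1) + 2*n^2 + 4*n + 2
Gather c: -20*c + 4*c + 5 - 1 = 4 - 16*c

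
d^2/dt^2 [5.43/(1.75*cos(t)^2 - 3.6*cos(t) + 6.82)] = (-66.5175*(1 - cos(t)^2)^2 + 102.627*cos(t)^3 + 155.59665*cos(t)^2 - 338.57136*cos(t) + 77.6489999999999)/(1.75*cos(t)^2 - 3.6*cos(t) + 6.82)^3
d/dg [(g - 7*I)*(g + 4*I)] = 2*g - 3*I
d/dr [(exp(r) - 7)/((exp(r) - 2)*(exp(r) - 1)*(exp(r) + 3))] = (-2*exp(3*r) + 21*exp(2*r) - 43)*exp(r)/(exp(6*r) - 14*exp(4*r) + 12*exp(3*r) + 49*exp(2*r) - 84*exp(r) + 36)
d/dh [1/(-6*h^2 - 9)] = 4*h/(3*(2*h^2 + 3)^2)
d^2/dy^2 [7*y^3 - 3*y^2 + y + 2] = 42*y - 6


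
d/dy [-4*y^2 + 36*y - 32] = 36 - 8*y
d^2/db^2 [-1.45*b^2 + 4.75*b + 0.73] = -2.90000000000000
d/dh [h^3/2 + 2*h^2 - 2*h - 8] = 3*h^2/2 + 4*h - 2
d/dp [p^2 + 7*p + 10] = 2*p + 7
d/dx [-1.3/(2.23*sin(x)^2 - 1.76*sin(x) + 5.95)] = (5.798*sin(x) - 2.288)*cos(x)/(2.23*sin(x)^2 - 1.76*sin(x) + 5.95)^2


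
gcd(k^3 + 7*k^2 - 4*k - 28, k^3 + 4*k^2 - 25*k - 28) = k + 7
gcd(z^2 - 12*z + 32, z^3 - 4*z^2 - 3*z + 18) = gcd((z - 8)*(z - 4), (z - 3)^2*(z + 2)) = 1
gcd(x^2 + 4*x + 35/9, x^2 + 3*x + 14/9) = x + 7/3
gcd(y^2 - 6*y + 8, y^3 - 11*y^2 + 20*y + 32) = y - 4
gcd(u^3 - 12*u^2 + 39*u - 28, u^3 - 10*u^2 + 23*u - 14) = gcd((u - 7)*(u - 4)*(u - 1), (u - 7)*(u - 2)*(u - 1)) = u^2 - 8*u + 7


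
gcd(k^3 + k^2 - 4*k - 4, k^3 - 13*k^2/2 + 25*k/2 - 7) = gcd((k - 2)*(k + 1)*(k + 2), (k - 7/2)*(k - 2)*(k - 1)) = k - 2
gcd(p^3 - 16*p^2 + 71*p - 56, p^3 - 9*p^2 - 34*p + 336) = p^2 - 15*p + 56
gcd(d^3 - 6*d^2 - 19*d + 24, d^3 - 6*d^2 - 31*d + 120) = d - 8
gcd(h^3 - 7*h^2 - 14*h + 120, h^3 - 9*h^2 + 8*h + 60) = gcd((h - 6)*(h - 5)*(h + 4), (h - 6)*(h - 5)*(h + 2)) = h^2 - 11*h + 30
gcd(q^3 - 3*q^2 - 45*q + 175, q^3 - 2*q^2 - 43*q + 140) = q^2 + 2*q - 35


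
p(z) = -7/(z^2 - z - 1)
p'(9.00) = 0.02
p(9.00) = -0.10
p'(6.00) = 0.09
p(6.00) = -0.24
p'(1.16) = 13.93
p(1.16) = 8.60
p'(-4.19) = -0.15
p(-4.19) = -0.34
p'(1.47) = 142.14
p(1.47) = 22.65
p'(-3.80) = -0.20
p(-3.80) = -0.41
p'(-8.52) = -0.02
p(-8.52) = -0.09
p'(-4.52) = -0.12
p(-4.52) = -0.29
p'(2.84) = 1.83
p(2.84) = -1.66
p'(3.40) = 0.79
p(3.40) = -0.98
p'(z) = -7*(1 - 2*z)/(z^2 - z - 1)^2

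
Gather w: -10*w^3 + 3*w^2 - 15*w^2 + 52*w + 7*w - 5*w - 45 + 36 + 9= -10*w^3 - 12*w^2 + 54*w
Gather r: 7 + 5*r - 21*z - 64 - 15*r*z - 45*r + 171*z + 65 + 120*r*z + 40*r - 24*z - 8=105*r*z + 126*z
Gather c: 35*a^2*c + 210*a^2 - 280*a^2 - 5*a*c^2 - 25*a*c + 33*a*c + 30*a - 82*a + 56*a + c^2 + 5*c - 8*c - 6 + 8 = -70*a^2 + 4*a + c^2*(1 - 5*a) + c*(35*a^2 + 8*a - 3) + 2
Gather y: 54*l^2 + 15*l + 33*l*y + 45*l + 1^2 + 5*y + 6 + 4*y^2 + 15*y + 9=54*l^2 + 60*l + 4*y^2 + y*(33*l + 20) + 16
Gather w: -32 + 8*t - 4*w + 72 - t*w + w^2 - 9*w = 8*t + w^2 + w*(-t - 13) + 40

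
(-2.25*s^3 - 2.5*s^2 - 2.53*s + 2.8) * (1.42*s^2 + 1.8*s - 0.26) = -3.195*s^5 - 7.6*s^4 - 7.5076*s^3 + 0.0720000000000001*s^2 + 5.6978*s - 0.728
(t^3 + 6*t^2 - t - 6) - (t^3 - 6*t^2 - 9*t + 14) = 12*t^2 + 8*t - 20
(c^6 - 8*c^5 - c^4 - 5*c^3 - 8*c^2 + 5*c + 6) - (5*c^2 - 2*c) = c^6 - 8*c^5 - c^4 - 5*c^3 - 13*c^2 + 7*c + 6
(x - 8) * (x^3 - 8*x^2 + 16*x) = x^4 - 16*x^3 + 80*x^2 - 128*x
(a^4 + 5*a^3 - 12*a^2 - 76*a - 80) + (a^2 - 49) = a^4 + 5*a^3 - 11*a^2 - 76*a - 129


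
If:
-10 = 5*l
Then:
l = -2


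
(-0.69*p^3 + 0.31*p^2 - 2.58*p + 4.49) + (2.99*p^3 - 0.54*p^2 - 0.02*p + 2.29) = 2.3*p^3 - 0.23*p^2 - 2.6*p + 6.78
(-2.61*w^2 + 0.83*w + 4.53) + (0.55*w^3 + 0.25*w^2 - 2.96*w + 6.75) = 0.55*w^3 - 2.36*w^2 - 2.13*w + 11.28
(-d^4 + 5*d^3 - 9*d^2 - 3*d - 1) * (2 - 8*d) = 8*d^5 - 42*d^4 + 82*d^3 + 6*d^2 + 2*d - 2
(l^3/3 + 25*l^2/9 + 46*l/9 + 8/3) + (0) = l^3/3 + 25*l^2/9 + 46*l/9 + 8/3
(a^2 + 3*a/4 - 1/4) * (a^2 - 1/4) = a^4 + 3*a^3/4 - a^2/2 - 3*a/16 + 1/16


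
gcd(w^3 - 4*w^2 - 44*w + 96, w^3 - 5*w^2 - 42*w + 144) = w^2 - 2*w - 48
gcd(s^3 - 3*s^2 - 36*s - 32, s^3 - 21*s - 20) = s^2 + 5*s + 4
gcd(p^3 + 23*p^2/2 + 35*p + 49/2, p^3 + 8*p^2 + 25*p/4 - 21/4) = p + 7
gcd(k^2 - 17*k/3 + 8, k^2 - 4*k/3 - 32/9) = k - 8/3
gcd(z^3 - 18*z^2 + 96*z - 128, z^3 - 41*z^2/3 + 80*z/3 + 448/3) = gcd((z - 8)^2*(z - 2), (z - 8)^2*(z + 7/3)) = z^2 - 16*z + 64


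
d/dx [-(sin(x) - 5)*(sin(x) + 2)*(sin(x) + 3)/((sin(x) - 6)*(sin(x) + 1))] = (-sin(x)^4 + 10*sin(x)^3 - sin(x)^2 - 60*sin(x) + 36)*cos(x)/((sin(x) - 6)^2*(sin(x) + 1)^2)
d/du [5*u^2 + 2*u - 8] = 10*u + 2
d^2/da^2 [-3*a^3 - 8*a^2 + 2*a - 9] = -18*a - 16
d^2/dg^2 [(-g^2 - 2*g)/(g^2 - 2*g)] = -8/(g^3 - 6*g^2 + 12*g - 8)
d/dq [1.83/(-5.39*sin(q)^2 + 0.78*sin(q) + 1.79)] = (19.7274*sin(q) - 1.4274)*cos(q)/(-5.39*sin(q)^2 + 0.78*sin(q) + 1.79)^2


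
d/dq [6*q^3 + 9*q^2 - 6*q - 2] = 18*q^2 + 18*q - 6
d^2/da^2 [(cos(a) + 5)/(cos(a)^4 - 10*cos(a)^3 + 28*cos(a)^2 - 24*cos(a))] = (-2684*(1 - cos(a)^2)^2/cos(a)^3 - 12*sin(a)^6/cos(a)^3 - 9*cos(a)^4 - 18*cos(a)^3 + 718*cos(a)^2 - 3600*tan(a)^2 - 2628 - 2404/cos(a) + 4136/cos(a)^3)/((cos(a) - 6)^3*(cos(a) - 2)^4)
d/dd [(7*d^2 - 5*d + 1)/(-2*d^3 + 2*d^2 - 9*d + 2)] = (14*d^4 - 20*d^3 - 47*d^2 + 24*d - 1)/(4*d^6 - 8*d^5 + 40*d^4 - 44*d^3 + 89*d^2 - 36*d + 4)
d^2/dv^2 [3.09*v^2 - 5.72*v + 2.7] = 6.18000000000000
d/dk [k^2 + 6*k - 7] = 2*k + 6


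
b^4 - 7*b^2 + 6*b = b*(b - 2)*(b - 1)*(b + 3)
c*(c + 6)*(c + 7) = c^3 + 13*c^2 + 42*c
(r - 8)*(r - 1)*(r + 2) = r^3 - 7*r^2 - 10*r + 16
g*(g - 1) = g^2 - g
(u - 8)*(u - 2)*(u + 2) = u^3 - 8*u^2 - 4*u + 32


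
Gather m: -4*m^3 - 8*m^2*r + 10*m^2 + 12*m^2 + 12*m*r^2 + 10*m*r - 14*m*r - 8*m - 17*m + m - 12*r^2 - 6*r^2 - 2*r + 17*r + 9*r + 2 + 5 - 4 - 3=-4*m^3 + m^2*(22 - 8*r) + m*(12*r^2 - 4*r - 24) - 18*r^2 + 24*r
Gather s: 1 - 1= 0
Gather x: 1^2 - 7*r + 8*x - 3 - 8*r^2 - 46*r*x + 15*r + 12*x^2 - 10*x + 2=-8*r^2 + 8*r + 12*x^2 + x*(-46*r - 2)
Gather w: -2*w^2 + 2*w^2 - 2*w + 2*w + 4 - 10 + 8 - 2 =0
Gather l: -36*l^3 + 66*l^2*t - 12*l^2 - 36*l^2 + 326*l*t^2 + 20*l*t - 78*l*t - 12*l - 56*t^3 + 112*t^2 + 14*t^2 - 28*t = -36*l^3 + l^2*(66*t - 48) + l*(326*t^2 - 58*t - 12) - 56*t^3 + 126*t^2 - 28*t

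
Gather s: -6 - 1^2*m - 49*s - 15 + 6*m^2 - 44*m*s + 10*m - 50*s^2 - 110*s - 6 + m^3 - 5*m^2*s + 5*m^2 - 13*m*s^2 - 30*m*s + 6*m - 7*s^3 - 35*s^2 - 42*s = m^3 + 11*m^2 + 15*m - 7*s^3 + s^2*(-13*m - 85) + s*(-5*m^2 - 74*m - 201) - 27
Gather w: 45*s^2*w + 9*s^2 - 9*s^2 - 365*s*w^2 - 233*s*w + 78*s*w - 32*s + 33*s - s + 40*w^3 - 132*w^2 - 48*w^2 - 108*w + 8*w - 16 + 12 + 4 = 40*w^3 + w^2*(-365*s - 180) + w*(45*s^2 - 155*s - 100)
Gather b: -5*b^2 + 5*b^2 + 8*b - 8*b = 0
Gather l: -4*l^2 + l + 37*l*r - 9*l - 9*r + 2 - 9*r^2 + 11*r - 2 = -4*l^2 + l*(37*r - 8) - 9*r^2 + 2*r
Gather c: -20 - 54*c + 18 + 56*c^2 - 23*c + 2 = 56*c^2 - 77*c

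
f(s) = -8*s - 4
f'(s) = -8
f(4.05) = -36.40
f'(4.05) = -8.00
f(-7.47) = 55.76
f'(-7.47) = -8.00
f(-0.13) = -2.96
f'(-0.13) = -8.00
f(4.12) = -36.96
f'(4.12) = -8.00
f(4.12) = -36.96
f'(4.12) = -8.00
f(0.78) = -10.24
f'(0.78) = -8.00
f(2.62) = -24.96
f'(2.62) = -8.00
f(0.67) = -9.36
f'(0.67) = -8.00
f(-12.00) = 92.00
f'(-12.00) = -8.00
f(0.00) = -4.00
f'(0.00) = -8.00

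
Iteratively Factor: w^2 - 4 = (w - 2)*(w + 2)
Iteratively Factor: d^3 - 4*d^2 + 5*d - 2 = (d - 1)*(d^2 - 3*d + 2) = (d - 1)^2*(d - 2)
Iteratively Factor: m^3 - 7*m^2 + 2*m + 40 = (m + 2)*(m^2 - 9*m + 20) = (m - 4)*(m + 2)*(m - 5)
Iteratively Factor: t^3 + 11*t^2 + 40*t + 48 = (t + 3)*(t^2 + 8*t + 16) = (t + 3)*(t + 4)*(t + 4)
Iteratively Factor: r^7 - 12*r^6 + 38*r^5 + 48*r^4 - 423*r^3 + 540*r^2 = (r - 3)*(r^6 - 9*r^5 + 11*r^4 + 81*r^3 - 180*r^2) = r*(r - 3)*(r^5 - 9*r^4 + 11*r^3 + 81*r^2 - 180*r) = r*(r - 5)*(r - 3)*(r^4 - 4*r^3 - 9*r^2 + 36*r) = r^2*(r - 5)*(r - 3)*(r^3 - 4*r^2 - 9*r + 36) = r^2*(r - 5)*(r - 4)*(r - 3)*(r^2 - 9) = r^2*(r - 5)*(r - 4)*(r - 3)*(r + 3)*(r - 3)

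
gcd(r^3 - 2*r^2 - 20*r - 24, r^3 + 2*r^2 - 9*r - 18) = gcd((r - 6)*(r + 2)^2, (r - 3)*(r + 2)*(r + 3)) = r + 2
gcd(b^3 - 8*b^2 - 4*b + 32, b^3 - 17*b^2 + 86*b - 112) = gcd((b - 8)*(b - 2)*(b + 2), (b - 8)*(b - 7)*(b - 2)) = b^2 - 10*b + 16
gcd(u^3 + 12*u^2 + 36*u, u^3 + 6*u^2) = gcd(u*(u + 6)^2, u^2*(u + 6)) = u^2 + 6*u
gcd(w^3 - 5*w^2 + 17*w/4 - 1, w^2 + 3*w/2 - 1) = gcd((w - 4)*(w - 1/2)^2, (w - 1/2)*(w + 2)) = w - 1/2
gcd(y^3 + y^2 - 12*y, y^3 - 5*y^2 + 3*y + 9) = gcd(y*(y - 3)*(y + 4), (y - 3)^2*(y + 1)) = y - 3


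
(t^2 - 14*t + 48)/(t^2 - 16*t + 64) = (t - 6)/(t - 8)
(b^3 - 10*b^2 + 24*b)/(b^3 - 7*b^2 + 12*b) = (b - 6)/(b - 3)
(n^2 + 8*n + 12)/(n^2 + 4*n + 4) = (n + 6)/(n + 2)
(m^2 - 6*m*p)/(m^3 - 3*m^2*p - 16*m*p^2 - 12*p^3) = m/(m^2 + 3*m*p + 2*p^2)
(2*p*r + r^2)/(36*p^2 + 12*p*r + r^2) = r*(2*p + r)/(36*p^2 + 12*p*r + r^2)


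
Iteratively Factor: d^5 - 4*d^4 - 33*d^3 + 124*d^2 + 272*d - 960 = (d - 5)*(d^4 + d^3 - 28*d^2 - 16*d + 192) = (d - 5)*(d - 3)*(d^3 + 4*d^2 - 16*d - 64) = (d - 5)*(d - 3)*(d + 4)*(d^2 - 16) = (d - 5)*(d - 4)*(d - 3)*(d + 4)*(d + 4)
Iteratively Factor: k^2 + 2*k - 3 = (k - 1)*(k + 3)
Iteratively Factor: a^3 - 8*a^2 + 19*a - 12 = (a - 1)*(a^2 - 7*a + 12) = (a - 3)*(a - 1)*(a - 4)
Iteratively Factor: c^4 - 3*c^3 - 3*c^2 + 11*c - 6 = (c - 3)*(c^3 - 3*c + 2) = (c - 3)*(c - 1)*(c^2 + c - 2) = (c - 3)*(c - 1)*(c + 2)*(c - 1)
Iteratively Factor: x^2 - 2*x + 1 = (x - 1)*(x - 1)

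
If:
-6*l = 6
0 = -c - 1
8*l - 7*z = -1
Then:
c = -1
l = -1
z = -1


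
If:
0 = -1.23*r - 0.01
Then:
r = -0.01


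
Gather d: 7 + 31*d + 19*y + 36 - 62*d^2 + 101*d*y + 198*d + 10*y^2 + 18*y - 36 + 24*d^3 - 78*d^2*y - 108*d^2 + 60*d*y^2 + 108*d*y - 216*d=24*d^3 + d^2*(-78*y - 170) + d*(60*y^2 + 209*y + 13) + 10*y^2 + 37*y + 7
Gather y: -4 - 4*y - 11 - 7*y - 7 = -11*y - 22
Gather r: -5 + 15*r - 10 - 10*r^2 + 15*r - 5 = -10*r^2 + 30*r - 20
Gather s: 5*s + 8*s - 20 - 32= 13*s - 52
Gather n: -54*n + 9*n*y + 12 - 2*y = n*(9*y - 54) - 2*y + 12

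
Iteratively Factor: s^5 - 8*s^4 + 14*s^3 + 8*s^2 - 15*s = (s + 1)*(s^4 - 9*s^3 + 23*s^2 - 15*s) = (s - 3)*(s + 1)*(s^3 - 6*s^2 + 5*s) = (s - 3)*(s - 1)*(s + 1)*(s^2 - 5*s) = s*(s - 3)*(s - 1)*(s + 1)*(s - 5)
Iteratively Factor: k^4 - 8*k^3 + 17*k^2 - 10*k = (k - 1)*(k^3 - 7*k^2 + 10*k) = (k - 2)*(k - 1)*(k^2 - 5*k) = k*(k - 2)*(k - 1)*(k - 5)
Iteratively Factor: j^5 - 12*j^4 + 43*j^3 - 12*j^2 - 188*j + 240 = (j + 2)*(j^4 - 14*j^3 + 71*j^2 - 154*j + 120) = (j - 3)*(j + 2)*(j^3 - 11*j^2 + 38*j - 40) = (j - 3)*(j - 2)*(j + 2)*(j^2 - 9*j + 20) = (j - 4)*(j - 3)*(j - 2)*(j + 2)*(j - 5)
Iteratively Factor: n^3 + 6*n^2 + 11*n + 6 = (n + 3)*(n^2 + 3*n + 2) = (n + 2)*(n + 3)*(n + 1)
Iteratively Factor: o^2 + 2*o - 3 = (o - 1)*(o + 3)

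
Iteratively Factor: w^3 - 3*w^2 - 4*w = (w - 4)*(w^2 + w) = (w - 4)*(w + 1)*(w)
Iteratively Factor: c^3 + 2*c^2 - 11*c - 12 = (c + 1)*(c^2 + c - 12) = (c - 3)*(c + 1)*(c + 4)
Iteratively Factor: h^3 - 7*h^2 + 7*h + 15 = (h - 3)*(h^2 - 4*h - 5) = (h - 5)*(h - 3)*(h + 1)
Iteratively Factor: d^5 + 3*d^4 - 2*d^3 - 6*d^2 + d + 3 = (d + 3)*(d^4 - 2*d^2 + 1) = (d - 1)*(d + 3)*(d^3 + d^2 - d - 1) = (d - 1)^2*(d + 3)*(d^2 + 2*d + 1) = (d - 1)^2*(d + 1)*(d + 3)*(d + 1)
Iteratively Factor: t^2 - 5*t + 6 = (t - 2)*(t - 3)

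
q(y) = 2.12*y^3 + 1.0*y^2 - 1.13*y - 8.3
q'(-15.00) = 1399.87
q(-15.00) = -6921.35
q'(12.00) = 938.71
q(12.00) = 3785.50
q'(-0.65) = 0.26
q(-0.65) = -7.73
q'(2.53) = 44.64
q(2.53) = 29.57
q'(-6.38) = 244.99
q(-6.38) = -510.94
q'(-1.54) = 10.87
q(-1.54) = -11.93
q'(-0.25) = -1.23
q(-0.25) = -7.99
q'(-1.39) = 8.38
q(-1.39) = -10.49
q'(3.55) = 86.12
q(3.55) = 95.14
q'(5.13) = 176.51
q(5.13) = 298.43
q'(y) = 6.36*y^2 + 2.0*y - 1.13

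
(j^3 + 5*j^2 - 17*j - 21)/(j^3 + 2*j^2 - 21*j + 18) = (j^2 + 8*j + 7)/(j^2 + 5*j - 6)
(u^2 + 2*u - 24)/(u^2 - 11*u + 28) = (u + 6)/(u - 7)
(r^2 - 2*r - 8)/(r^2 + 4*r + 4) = (r - 4)/(r + 2)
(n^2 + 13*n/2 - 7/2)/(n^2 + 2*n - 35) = (n - 1/2)/(n - 5)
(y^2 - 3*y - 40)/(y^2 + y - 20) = (y - 8)/(y - 4)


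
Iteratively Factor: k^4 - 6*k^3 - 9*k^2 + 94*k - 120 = (k - 2)*(k^3 - 4*k^2 - 17*k + 60) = (k - 3)*(k - 2)*(k^2 - k - 20) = (k - 5)*(k - 3)*(k - 2)*(k + 4)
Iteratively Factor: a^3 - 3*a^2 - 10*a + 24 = (a + 3)*(a^2 - 6*a + 8) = (a - 4)*(a + 3)*(a - 2)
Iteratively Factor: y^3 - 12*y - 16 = (y + 2)*(y^2 - 2*y - 8) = (y + 2)^2*(y - 4)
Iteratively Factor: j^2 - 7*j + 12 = (j - 4)*(j - 3)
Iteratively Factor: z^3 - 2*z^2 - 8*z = (z + 2)*(z^2 - 4*z) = (z - 4)*(z + 2)*(z)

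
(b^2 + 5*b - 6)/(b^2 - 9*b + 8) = (b + 6)/(b - 8)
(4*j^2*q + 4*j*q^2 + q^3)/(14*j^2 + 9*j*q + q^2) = q*(2*j + q)/(7*j + q)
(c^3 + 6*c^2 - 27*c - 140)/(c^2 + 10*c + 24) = (c^2 + 2*c - 35)/(c + 6)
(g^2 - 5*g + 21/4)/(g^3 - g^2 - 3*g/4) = (2*g - 7)/(g*(2*g + 1))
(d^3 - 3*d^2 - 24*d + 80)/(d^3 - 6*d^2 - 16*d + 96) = (d^2 + d - 20)/(d^2 - 2*d - 24)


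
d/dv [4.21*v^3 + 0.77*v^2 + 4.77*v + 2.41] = 12.63*v^2 + 1.54*v + 4.77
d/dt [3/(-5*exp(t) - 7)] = 15*exp(t)/(5*exp(t) + 7)^2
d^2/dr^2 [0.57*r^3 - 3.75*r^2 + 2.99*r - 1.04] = 3.42*r - 7.5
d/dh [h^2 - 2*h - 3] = 2*h - 2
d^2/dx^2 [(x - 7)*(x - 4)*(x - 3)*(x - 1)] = 12*x^2 - 90*x + 150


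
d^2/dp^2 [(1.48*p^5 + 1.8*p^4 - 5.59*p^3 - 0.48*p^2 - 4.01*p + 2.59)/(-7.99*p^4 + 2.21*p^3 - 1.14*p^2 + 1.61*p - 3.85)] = (-9.09494701772928e-13*p^11 - 9.09494701772928e-13*p^10 + 662.668397999998*p^9 + 190.373207999999*p^8 + 2940.95604*p^7 - 2199.630666*p^6 - 2698.550394*p^5 + 78.3958019999995*p^4 - 2468.890968*p^3 + 749.303772*p^2 + 287.847336*p + 73.249512)/(510.082399*p^12 - 423.259863*p^11 + 335.405019*p^10 - 439.92158*p^9 + 955.783503*p^8 - 528.093117*p^7 + 354.7716*p^6 - 378.816921*p^5 + 461.362797*p^4 - 144.844196*p^3 + 80.631705*p^2 - 71.592675*p + 57.066625)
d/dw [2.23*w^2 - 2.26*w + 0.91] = 4.46*w - 2.26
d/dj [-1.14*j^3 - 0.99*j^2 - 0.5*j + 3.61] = -3.42*j^2 - 1.98*j - 0.5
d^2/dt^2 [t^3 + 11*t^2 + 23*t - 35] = 6*t + 22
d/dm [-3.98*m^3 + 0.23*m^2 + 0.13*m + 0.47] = -11.94*m^2 + 0.46*m + 0.13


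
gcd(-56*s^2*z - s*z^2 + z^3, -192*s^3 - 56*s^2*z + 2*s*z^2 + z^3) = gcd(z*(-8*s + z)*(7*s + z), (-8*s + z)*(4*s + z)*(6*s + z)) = -8*s + z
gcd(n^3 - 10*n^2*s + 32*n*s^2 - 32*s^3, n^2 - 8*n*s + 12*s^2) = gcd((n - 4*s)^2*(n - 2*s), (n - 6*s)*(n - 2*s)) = -n + 2*s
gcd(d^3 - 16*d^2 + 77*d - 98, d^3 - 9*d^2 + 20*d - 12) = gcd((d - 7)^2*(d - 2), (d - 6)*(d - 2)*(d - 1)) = d - 2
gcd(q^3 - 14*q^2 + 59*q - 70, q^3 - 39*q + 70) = q^2 - 7*q + 10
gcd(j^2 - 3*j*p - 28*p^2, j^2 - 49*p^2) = -j + 7*p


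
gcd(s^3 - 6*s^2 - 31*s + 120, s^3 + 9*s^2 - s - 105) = s^2 + 2*s - 15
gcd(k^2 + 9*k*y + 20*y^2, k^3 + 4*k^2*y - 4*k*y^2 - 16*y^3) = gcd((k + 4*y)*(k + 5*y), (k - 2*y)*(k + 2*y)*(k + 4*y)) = k + 4*y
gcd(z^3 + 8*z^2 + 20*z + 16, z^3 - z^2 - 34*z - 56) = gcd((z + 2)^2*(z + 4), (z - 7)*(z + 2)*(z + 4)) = z^2 + 6*z + 8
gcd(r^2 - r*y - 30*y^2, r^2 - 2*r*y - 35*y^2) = r + 5*y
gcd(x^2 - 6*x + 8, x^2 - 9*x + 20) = x - 4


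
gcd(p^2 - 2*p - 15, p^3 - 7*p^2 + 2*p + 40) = p - 5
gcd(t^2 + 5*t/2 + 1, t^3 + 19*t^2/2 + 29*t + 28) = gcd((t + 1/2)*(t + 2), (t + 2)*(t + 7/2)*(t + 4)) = t + 2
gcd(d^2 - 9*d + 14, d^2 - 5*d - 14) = d - 7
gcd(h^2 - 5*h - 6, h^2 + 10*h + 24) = 1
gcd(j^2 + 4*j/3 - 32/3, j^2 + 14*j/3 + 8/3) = j + 4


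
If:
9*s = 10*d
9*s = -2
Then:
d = -1/5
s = -2/9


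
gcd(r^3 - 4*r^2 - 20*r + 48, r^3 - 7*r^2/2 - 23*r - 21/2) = 1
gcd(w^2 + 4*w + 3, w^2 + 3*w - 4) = 1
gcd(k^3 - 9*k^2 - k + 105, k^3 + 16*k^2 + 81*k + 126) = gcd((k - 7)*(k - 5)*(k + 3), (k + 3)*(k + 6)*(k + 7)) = k + 3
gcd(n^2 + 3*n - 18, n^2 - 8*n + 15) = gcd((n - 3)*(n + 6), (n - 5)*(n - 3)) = n - 3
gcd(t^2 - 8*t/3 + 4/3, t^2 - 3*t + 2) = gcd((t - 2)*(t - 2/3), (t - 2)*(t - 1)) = t - 2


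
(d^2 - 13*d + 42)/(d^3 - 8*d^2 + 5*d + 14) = (d - 6)/(d^2 - d - 2)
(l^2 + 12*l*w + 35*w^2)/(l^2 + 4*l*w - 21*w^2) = (-l - 5*w)/(-l + 3*w)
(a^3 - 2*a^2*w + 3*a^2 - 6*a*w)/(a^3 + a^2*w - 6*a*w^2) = (a + 3)/(a + 3*w)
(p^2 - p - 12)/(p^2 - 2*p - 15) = (p - 4)/(p - 5)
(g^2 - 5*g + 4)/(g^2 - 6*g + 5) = (g - 4)/(g - 5)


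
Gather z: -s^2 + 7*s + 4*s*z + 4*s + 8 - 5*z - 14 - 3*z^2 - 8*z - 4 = -s^2 + 11*s - 3*z^2 + z*(4*s - 13) - 10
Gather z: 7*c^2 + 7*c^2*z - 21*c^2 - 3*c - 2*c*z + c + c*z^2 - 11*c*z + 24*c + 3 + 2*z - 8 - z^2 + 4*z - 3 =-14*c^2 + 22*c + z^2*(c - 1) + z*(7*c^2 - 13*c + 6) - 8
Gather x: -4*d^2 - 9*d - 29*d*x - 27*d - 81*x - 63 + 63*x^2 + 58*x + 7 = -4*d^2 - 36*d + 63*x^2 + x*(-29*d - 23) - 56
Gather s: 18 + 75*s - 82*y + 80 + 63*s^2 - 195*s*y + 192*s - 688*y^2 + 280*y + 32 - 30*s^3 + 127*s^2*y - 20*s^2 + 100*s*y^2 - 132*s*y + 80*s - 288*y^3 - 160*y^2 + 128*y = -30*s^3 + s^2*(127*y + 43) + s*(100*y^2 - 327*y + 347) - 288*y^3 - 848*y^2 + 326*y + 130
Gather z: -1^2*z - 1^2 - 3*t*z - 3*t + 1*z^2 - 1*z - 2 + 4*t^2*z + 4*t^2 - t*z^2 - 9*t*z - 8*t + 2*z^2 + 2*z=4*t^2 - 11*t + z^2*(3 - t) + z*(4*t^2 - 12*t) - 3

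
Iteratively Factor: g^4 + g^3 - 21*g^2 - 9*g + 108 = (g + 3)*(g^3 - 2*g^2 - 15*g + 36) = (g - 3)*(g + 3)*(g^2 + g - 12) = (g - 3)^2*(g + 3)*(g + 4)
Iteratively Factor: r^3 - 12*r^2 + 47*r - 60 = (r - 5)*(r^2 - 7*r + 12) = (r - 5)*(r - 4)*(r - 3)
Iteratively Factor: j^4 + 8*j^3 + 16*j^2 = (j)*(j^3 + 8*j^2 + 16*j) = j^2*(j^2 + 8*j + 16) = j^2*(j + 4)*(j + 4)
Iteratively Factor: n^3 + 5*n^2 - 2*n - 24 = (n - 2)*(n^2 + 7*n + 12) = (n - 2)*(n + 4)*(n + 3)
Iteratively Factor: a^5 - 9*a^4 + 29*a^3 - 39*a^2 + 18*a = (a)*(a^4 - 9*a^3 + 29*a^2 - 39*a + 18) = a*(a - 3)*(a^3 - 6*a^2 + 11*a - 6) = a*(a - 3)*(a - 2)*(a^2 - 4*a + 3) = a*(a - 3)^2*(a - 2)*(a - 1)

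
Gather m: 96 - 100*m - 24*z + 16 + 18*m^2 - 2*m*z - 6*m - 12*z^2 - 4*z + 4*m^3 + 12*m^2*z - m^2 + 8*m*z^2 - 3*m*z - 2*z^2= 4*m^3 + m^2*(12*z + 17) + m*(8*z^2 - 5*z - 106) - 14*z^2 - 28*z + 112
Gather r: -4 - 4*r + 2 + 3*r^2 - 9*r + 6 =3*r^2 - 13*r + 4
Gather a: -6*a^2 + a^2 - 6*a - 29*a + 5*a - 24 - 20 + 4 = -5*a^2 - 30*a - 40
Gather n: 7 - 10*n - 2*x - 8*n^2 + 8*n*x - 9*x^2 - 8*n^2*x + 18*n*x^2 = n^2*(-8*x - 8) + n*(18*x^2 + 8*x - 10) - 9*x^2 - 2*x + 7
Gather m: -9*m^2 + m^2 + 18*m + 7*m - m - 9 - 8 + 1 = -8*m^2 + 24*m - 16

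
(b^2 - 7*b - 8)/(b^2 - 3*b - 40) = (b + 1)/(b + 5)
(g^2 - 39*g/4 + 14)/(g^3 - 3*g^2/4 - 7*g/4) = (g - 8)/(g*(g + 1))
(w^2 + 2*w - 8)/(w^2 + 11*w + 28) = (w - 2)/(w + 7)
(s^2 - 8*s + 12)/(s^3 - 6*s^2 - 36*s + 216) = (s - 2)/(s^2 - 36)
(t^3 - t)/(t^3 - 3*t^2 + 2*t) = (t + 1)/(t - 2)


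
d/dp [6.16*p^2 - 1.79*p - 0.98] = 12.32*p - 1.79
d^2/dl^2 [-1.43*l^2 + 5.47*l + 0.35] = -2.86000000000000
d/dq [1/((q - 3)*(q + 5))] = 2*(-q - 1)/(q^4 + 4*q^3 - 26*q^2 - 60*q + 225)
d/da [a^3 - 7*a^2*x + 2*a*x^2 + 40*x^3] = 3*a^2 - 14*a*x + 2*x^2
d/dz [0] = 0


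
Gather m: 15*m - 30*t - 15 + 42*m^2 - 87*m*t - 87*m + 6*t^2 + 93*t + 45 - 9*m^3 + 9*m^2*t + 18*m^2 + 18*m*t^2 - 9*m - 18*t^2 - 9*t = -9*m^3 + m^2*(9*t + 60) + m*(18*t^2 - 87*t - 81) - 12*t^2 + 54*t + 30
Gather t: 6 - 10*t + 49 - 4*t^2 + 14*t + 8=-4*t^2 + 4*t + 63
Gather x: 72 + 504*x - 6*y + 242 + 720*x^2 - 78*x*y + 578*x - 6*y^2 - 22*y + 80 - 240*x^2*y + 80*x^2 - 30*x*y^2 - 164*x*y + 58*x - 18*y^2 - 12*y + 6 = x^2*(800 - 240*y) + x*(-30*y^2 - 242*y + 1140) - 24*y^2 - 40*y + 400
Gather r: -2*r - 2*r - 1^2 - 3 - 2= -4*r - 6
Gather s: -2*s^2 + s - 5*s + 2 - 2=-2*s^2 - 4*s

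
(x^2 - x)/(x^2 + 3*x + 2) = x*(x - 1)/(x^2 + 3*x + 2)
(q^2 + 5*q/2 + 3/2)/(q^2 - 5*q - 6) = (q + 3/2)/(q - 6)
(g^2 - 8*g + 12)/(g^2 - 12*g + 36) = (g - 2)/(g - 6)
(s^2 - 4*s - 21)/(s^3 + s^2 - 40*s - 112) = (s + 3)/(s^2 + 8*s + 16)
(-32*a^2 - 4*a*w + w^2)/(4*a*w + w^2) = (-8*a + w)/w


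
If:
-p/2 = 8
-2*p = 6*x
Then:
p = -16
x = 16/3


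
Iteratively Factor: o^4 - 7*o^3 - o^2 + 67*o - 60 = (o + 3)*(o^3 - 10*o^2 + 29*o - 20) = (o - 1)*(o + 3)*(o^2 - 9*o + 20) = (o - 5)*(o - 1)*(o + 3)*(o - 4)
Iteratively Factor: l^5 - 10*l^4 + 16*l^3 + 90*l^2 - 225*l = (l)*(l^4 - 10*l^3 + 16*l^2 + 90*l - 225) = l*(l + 3)*(l^3 - 13*l^2 + 55*l - 75) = l*(l - 3)*(l + 3)*(l^2 - 10*l + 25) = l*(l - 5)*(l - 3)*(l + 3)*(l - 5)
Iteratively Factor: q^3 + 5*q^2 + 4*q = (q + 1)*(q^2 + 4*q) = (q + 1)*(q + 4)*(q)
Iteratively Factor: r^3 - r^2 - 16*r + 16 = (r - 1)*(r^2 - 16) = (r - 4)*(r - 1)*(r + 4)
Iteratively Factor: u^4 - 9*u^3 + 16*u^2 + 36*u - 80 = (u + 2)*(u^3 - 11*u^2 + 38*u - 40) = (u - 2)*(u + 2)*(u^2 - 9*u + 20) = (u - 5)*(u - 2)*(u + 2)*(u - 4)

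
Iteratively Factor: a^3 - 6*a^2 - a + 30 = (a - 3)*(a^2 - 3*a - 10) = (a - 3)*(a + 2)*(a - 5)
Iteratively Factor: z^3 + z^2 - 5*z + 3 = (z + 3)*(z^2 - 2*z + 1) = (z - 1)*(z + 3)*(z - 1)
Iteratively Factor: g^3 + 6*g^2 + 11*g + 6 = (g + 1)*(g^2 + 5*g + 6) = (g + 1)*(g + 3)*(g + 2)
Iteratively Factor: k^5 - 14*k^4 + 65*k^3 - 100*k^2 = (k - 5)*(k^4 - 9*k^3 + 20*k^2) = k*(k - 5)*(k^3 - 9*k^2 + 20*k) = k*(k - 5)*(k - 4)*(k^2 - 5*k) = k^2*(k - 5)*(k - 4)*(k - 5)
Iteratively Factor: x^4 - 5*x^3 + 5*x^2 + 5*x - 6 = (x - 1)*(x^3 - 4*x^2 + x + 6) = (x - 1)*(x + 1)*(x^2 - 5*x + 6) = (x - 3)*(x - 1)*(x + 1)*(x - 2)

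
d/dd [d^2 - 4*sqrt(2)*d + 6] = 2*d - 4*sqrt(2)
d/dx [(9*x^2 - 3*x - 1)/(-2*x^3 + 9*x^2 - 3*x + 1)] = 6*(3*x^4 - 2*x^3 - x^2 + 6*x - 1)/(4*x^6 - 36*x^5 + 93*x^4 - 58*x^3 + 27*x^2 - 6*x + 1)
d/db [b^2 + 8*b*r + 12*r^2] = 2*b + 8*r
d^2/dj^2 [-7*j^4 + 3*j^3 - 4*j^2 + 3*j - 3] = -84*j^2 + 18*j - 8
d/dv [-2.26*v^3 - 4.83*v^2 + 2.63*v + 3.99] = -6.78*v^2 - 9.66*v + 2.63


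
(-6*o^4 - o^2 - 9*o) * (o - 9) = -6*o^5 + 54*o^4 - o^3 + 81*o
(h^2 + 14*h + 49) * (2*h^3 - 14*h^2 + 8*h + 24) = 2*h^5 + 14*h^4 - 90*h^3 - 550*h^2 + 728*h + 1176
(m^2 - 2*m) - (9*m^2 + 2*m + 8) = -8*m^2 - 4*m - 8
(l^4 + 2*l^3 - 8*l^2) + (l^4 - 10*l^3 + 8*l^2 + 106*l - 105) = 2*l^4 - 8*l^3 + 106*l - 105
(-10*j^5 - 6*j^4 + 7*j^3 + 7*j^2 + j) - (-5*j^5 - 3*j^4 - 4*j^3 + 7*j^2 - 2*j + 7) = -5*j^5 - 3*j^4 + 11*j^3 + 3*j - 7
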